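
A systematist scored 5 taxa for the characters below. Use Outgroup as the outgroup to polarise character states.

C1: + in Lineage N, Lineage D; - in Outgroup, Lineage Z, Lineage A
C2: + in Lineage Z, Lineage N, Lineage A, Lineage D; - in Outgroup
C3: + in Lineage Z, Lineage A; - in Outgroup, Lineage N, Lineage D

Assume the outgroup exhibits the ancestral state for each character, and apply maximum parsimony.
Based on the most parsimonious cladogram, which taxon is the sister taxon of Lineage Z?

The outgroup has state '-' for every character, so '+' is the derived state throughout.
Only Lineage D and Lineage N show the derived state '+' for C1, supporting them as a clade.
C2 (derived state '+') is shared by all ingroup taxa — unites the whole ingroup.
C3 (derived state '+') is shared by Lineage A and Lineage Z — a synapomorphy uniting that clade.
Most parsimonious ingroup topology: ((Lineage Z,Lineage A),(Lineage N,Lineage D)).
Lineage Z and Lineage A form a cherry on this tree, so they are sister taxa.

Lineage A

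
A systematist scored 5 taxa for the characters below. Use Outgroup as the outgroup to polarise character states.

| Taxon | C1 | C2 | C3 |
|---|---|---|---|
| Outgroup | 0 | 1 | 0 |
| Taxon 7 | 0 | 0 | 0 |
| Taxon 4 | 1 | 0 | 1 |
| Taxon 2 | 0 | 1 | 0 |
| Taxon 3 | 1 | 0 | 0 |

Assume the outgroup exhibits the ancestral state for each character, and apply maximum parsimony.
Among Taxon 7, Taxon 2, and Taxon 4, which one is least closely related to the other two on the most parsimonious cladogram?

Taxon 2

Character polarity is set by the outgroup: the derived state is whichever differs from the outgroup's state, so for C2 the derived state is '0', and for the remaining characters it is '1'.
C1: derived state '1' in Taxon 3 and Taxon 4 only — synapomorphy for {Taxon 3, Taxon 4}.
C2 (derived state '0') is shared by Taxon 3, Taxon 4, and Taxon 7 — a synapomorphy uniting that clade.
C3: derived state '1' in Taxon 4 only — an autapomorphy, so it tells us nothing about relationships among taxa.
Most parsimonious ingroup topology: ((Taxon 7,(Taxon 4,Taxon 3)),Taxon 2).
Taxon 7 and Taxon 4 share a more recent common ancestor with each other than either does with Taxon 2, so Taxon 2 is the least closely related of the three.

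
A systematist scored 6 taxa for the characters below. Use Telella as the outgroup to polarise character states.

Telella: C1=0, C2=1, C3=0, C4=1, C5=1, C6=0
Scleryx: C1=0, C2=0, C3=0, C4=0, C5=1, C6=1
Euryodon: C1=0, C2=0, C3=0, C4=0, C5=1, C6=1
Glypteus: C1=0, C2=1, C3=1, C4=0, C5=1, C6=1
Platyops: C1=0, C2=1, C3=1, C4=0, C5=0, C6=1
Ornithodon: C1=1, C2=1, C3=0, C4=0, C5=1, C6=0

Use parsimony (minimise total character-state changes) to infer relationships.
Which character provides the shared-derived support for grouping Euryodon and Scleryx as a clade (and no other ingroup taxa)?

C2

Character polarity is set by the outgroup: the derived state is whichever differs from the outgroup's state, so for C2, C4, C5 the derived state is '0', and for the remaining characters it is '1'.
C1 (derived state '1') is unique to Ornithodon (autapomorphy; uninformative for grouping).
C2: derived state '0' in Euryodon and Scleryx only — synapomorphy for {Euryodon, Scleryx}.
Only Glypteus and Platyops show the derived state '1' for C3, supporting them as a clade.
All ingroup taxa share the derived state '0' for C4; it defines the ingroup but does not resolve relationships within it.
C5 (derived state '0') is unique to Platyops (autapomorphy; uninformative for grouping).
Only Euryodon, Glypteus, Platyops, and Scleryx show the derived state '1' for C6, supporting them as a clade.
Most parsimonious ingroup topology: (((Scleryx,Euryodon),(Glypteus,Platyops)),Ornithodon).
The clade {Euryodon, Scleryx} is supported by C2: its derived state '0' occurs in exactly those taxa and in no other taxon (including the outgroup).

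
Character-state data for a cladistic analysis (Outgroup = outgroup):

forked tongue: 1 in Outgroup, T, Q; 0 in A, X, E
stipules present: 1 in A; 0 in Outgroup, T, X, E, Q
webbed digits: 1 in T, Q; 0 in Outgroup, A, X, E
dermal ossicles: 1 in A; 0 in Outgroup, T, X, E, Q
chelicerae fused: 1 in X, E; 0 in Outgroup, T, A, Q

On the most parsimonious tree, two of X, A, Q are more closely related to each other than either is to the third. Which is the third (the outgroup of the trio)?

Character polarity is set by the outgroup: the derived state is whichever differs from the outgroup's state, so for forked tongue the derived state is '0', and for the remaining characters it is '1'.
forked tongue (derived state '0') is shared by A, E, and X — a synapomorphy uniting that clade.
stipules present: derived state '1' in A only — an autapomorphy, so it tells us nothing about relationships among taxa.
webbed digits (derived state '1') is shared by Q and T — a synapomorphy uniting that clade.
dermal ossicles: derived state '1' in A only — an autapomorphy, so it tells us nothing about relationships among taxa.
chelicerae fused (derived state '1') is shared by E and X — a synapomorphy uniting that clade.
Most parsimonious ingroup topology: ((T,Q),(A,(X,E))).
X and A share a more recent common ancestor with each other than either does with Q, so Q is the least closely related of the three.

Q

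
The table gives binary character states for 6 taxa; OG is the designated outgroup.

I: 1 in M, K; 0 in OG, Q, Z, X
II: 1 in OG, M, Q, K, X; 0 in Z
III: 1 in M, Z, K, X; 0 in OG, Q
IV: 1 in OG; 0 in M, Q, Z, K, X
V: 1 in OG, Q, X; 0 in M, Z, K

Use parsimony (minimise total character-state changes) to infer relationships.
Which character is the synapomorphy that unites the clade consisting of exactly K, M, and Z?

Character polarity is set by the outgroup: the derived state is whichever differs from the outgroup's state, so for II, IV, V the derived state is '0', and for the remaining characters it is '1'.
I: derived state '1' in K and M only — synapomorphy for {K, M}.
II (derived state '0') is unique to Z (autapomorphy; uninformative for grouping).
Only K, M, X, and Z show the derived state '1' for III, supporting them as a clade.
IV (derived state '0') is shared by all ingroup taxa — unites the whole ingroup.
V: derived state '0' in K, M, and Z only — synapomorphy for {K, M, Z}.
Most parsimonious ingroup topology: ((((M,K),Z),X),Q).
The clade {K, M, Z} is supported by V: its derived state '0' occurs in exactly those taxa and in no other taxon (including the outgroup).

V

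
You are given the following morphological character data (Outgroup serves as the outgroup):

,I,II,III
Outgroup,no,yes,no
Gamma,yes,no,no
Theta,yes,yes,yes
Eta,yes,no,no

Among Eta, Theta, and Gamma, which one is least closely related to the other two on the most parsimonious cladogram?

Theta

Character polarity is set by the outgroup: the derived state is whichever differs from the outgroup's state, so for II the derived state is 'no', and for the remaining characters it is 'yes'.
I (derived state 'yes') is shared by all ingroup taxa — unites the whole ingroup.
II: derived state 'no' in Eta and Gamma only — synapomorphy for {Eta, Gamma}.
III: derived state 'yes' in Theta only — an autapomorphy, so it tells us nothing about relationships among taxa.
Most parsimonious ingroup topology: ((Gamma,Eta),Theta).
Gamma and Eta share a more recent common ancestor with each other than either does with Theta, so Theta is the least closely related of the three.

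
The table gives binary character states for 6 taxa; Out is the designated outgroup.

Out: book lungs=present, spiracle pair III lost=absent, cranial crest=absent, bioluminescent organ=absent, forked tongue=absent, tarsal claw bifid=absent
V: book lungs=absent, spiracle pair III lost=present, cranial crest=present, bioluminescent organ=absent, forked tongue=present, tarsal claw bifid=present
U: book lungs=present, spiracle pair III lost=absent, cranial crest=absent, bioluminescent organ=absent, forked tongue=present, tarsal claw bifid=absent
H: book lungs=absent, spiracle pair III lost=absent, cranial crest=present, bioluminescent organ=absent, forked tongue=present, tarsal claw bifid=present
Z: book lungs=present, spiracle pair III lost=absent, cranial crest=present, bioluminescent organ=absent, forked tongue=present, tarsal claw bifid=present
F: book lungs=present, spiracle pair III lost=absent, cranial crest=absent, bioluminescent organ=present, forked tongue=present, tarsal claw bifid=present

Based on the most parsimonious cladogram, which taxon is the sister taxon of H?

Character polarity is set by the outgroup: the derived state is whichever differs from the outgroup's state, so for book lungs the derived state is 'absent', and for the remaining characters it is 'present'.
book lungs (derived state 'absent') is shared by H and V — a synapomorphy uniting that clade.
spiracle pair III lost (derived state 'present') is unique to V (autapomorphy; uninformative for grouping).
cranial crest (derived state 'present') is shared by H, V, and Z — a synapomorphy uniting that clade.
bioluminescent organ: derived state 'present' in F only — an autapomorphy, so it tells us nothing about relationships among taxa.
All ingroup taxa share the derived state 'present' for forked tongue; it defines the ingroup but does not resolve relationships within it.
tarsal claw bifid: derived state 'present' in F, H, V, and Z only — synapomorphy for {F, H, V, Z}.
Most parsimonious ingroup topology: ((((V,H),Z),F),U).
H and V form a cherry on this tree, so they are sister taxa.

V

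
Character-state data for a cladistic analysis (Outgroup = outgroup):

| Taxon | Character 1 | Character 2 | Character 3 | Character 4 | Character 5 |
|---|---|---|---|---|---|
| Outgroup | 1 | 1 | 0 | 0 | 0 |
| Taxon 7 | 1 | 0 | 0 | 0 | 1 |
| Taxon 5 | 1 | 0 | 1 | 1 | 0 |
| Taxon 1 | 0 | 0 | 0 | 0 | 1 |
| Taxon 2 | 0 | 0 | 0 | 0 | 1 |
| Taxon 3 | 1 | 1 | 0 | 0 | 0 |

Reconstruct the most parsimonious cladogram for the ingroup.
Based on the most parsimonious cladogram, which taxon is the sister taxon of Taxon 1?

Character polarity is set by the outgroup: the derived state is whichever differs from the outgroup's state, so for Character 1, Character 2 the derived state is '0', and for the remaining characters it is '1'.
Only Taxon 1 and Taxon 2 show the derived state '0' for Character 1, supporting them as a clade.
Character 2 (derived state '0') is shared by Taxon 1, Taxon 2, Taxon 5, and Taxon 7 — a synapomorphy uniting that clade.
Character 3: derived state '1' in Taxon 5 only — an autapomorphy, so it tells us nothing about relationships among taxa.
Character 4: derived state '1' in Taxon 5 only — an autapomorphy, so it tells us nothing about relationships among taxa.
Only Taxon 1, Taxon 2, and Taxon 7 show the derived state '1' for Character 5, supporting them as a clade.
Most parsimonious ingroup topology: (((Taxon 7,(Taxon 1,Taxon 2)),Taxon 5),Taxon 3).
Taxon 1 and Taxon 2 form a cherry on this tree, so they are sister taxa.

Taxon 2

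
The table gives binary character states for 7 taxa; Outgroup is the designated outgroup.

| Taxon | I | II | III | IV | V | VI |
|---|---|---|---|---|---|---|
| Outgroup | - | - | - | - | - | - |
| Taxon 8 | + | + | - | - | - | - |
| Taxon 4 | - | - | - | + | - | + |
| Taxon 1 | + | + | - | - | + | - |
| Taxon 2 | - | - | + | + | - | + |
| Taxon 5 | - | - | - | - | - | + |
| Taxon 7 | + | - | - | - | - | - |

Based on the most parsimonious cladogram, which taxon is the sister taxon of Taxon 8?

The outgroup has state '-' for every character, so '+' is the derived state throughout.
I: derived state '+' in Taxon 1, Taxon 7, and Taxon 8 only — synapomorphy for {Taxon 1, Taxon 7, Taxon 8}.
II (derived state '+') is shared by Taxon 1 and Taxon 8 — a synapomorphy uniting that clade.
III (derived state '+') is unique to Taxon 2 (autapomorphy; uninformative for grouping).
IV: derived state '+' in Taxon 2 and Taxon 4 only — synapomorphy for {Taxon 2, Taxon 4}.
V (derived state '+') is unique to Taxon 1 (autapomorphy; uninformative for grouping).
VI (derived state '+') is shared by Taxon 2, Taxon 4, and Taxon 5 — a synapomorphy uniting that clade.
Most parsimonious ingroup topology: (((Taxon 8,Taxon 1),Taxon 7),((Taxon 4,Taxon 2),Taxon 5)).
Taxon 8 and Taxon 1 form a cherry on this tree, so they are sister taxa.

Taxon 1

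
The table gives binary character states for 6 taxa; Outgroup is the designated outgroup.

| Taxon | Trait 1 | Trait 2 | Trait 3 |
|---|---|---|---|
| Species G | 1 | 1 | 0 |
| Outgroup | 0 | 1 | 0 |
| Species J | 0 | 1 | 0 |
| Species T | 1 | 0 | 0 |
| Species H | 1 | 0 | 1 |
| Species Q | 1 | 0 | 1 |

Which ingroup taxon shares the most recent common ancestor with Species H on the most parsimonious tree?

Species Q

Character polarity is set by the outgroup: the derived state is whichever differs from the outgroup's state, so for Trait 2 the derived state is '0', and for the remaining characters it is '1'.
Trait 1: derived state '1' in Species G, Species H, Species Q, and Species T only — synapomorphy for {Species G, Species H, Species Q, Species T}.
Only Species H, Species Q, and Species T show the derived state '0' for Trait 2, supporting them as a clade.
Trait 3 (derived state '1') is shared by Species H and Species Q — a synapomorphy uniting that clade.
Most parsimonious ingroup topology: ((Species G,(Species T,(Species H,Species Q))),Species J).
Species H and Species Q form a cherry on this tree, so they are sister taxa.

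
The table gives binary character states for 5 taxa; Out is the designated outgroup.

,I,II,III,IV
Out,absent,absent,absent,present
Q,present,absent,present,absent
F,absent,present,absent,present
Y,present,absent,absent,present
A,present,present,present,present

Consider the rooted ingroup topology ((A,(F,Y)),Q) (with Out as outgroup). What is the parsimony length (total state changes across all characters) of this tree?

Map each character onto ((A,(F,Y)),Q) (rooted by Out) and count the minimum state changes it requires (Fitch parsimony):
I: 2; II: 2; III: 2; IV: 1.
Total tree length = 7.

7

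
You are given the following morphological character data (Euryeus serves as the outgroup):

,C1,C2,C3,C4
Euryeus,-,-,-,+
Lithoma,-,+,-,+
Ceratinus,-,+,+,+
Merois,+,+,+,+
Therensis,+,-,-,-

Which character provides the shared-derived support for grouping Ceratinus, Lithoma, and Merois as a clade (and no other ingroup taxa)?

C2

Character polarity is set by the outgroup: the derived state is whichever differs from the outgroup's state, so for C4 the derived state is '-', and for the remaining characters it is '+'.
C1 (state '+') occurs in Merois and Therensis but conflicts with the nesting implied by the other characters — most parsimoniously interpreted as homoplasy.
C2: derived state '+' in Ceratinus, Lithoma, and Merois only — synapomorphy for {Ceratinus, Lithoma, Merois}.
C3: derived state '+' in Ceratinus and Merois only — synapomorphy for {Ceratinus, Merois}.
C4 (derived state '-') is unique to Therensis (autapomorphy; uninformative for grouping).
Most parsimonious ingroup topology: ((Lithoma,(Ceratinus,Merois)),Therensis).
The clade {Ceratinus, Lithoma, Merois} is supported by C2: its derived state '+' occurs in exactly those taxa and in no other taxon (including the outgroup).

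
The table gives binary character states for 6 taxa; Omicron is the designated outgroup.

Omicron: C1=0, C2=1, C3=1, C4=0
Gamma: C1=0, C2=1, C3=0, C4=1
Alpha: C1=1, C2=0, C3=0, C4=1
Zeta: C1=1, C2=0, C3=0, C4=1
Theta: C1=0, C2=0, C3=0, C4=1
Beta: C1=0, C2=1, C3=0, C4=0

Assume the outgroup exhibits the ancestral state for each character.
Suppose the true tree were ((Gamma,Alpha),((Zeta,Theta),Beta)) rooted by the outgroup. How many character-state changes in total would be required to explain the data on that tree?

7

Map each character onto ((Gamma,Alpha),((Zeta,Theta),Beta)) (rooted by Omicron) and count the minimum state changes it requires (Fitch parsimony):
C1: 2; C2: 2; C3: 1; C4: 2.
Total tree length = 7.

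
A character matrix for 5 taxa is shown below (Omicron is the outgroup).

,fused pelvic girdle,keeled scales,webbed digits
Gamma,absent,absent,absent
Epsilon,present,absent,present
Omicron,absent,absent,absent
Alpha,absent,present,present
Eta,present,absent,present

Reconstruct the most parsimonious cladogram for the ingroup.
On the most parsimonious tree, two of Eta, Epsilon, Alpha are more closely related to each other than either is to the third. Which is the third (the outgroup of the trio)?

Alpha

The outgroup has state 'absent' for every character, so 'present' is the derived state throughout.
fused pelvic girdle: derived state 'present' in Epsilon and Eta only — synapomorphy for {Epsilon, Eta}.
keeled scales (derived state 'present') is unique to Alpha (autapomorphy; uninformative for grouping).
webbed digits (derived state 'present') is shared by Alpha, Epsilon, and Eta — a synapomorphy uniting that clade.
Most parsimonious ingroup topology: (Gamma,((Eta,Epsilon),Alpha)).
Epsilon and Eta share a more recent common ancestor with each other than either does with Alpha, so Alpha is the least closely related of the three.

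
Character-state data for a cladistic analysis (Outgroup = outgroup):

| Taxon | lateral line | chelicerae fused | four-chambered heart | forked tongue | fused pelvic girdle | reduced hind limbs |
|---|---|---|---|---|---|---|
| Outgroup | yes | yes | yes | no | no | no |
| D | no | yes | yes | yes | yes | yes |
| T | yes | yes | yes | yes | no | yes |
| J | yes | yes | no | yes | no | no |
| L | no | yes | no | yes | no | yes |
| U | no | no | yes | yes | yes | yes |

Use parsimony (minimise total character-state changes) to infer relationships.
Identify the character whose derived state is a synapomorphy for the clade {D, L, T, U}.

Character polarity is set by the outgroup: the derived state is whichever differs from the outgroup's state, so for lateral line, chelicerae fused, four-chambered heart the derived state is 'no', and for the remaining characters it is 'yes'.
lateral line (derived state 'no') is shared by D, L, and U — a synapomorphy uniting that clade.
chelicerae fused: derived state 'no' in U only — an autapomorphy, so it tells us nothing about relationships among taxa.
four-chambered heart groups J and L, which is incompatible with the clades supported by the remaining characters; treating it as convergent (homoplasy) costs fewer steps than any alternative tree.
forked tongue (derived state 'yes') is shared by all ingroup taxa — unites the whole ingroup.
fused pelvic girdle: derived state 'yes' in D and U only — synapomorphy for {D, U}.
Only D, L, T, and U show the derived state 'yes' for reduced hind limbs, supporting them as a clade.
Most parsimonious ingroup topology: ((((D,U),L),T),J).
The clade {D, L, T, U} is supported by reduced hind limbs: its derived state 'yes' occurs in exactly those taxa and in no other taxon (including the outgroup).

reduced hind limbs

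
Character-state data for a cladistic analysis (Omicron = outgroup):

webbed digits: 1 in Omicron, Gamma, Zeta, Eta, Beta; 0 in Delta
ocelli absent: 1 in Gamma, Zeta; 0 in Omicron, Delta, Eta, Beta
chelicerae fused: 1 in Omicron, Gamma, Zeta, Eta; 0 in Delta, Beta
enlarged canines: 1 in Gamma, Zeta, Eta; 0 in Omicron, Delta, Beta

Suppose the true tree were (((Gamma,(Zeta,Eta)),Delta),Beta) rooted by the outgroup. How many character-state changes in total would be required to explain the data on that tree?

6

Map each character onto (((Gamma,(Zeta,Eta)),Delta),Beta) (rooted by Omicron) and count the minimum state changes it requires (Fitch parsimony):
webbed digits: 1; ocelli absent: 2; chelicerae fused: 2; enlarged canines: 1.
Total tree length = 6.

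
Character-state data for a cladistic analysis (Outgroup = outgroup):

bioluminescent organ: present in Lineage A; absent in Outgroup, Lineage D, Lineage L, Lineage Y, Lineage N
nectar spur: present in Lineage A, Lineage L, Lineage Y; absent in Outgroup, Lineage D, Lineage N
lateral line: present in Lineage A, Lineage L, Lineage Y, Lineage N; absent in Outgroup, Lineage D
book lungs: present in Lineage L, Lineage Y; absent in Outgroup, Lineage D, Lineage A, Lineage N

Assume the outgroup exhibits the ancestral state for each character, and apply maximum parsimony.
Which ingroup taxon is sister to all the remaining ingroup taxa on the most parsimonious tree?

Lineage D

The outgroup has state 'absent' for every character, so 'present' is the derived state throughout.
bioluminescent organ (derived state 'present') is unique to Lineage A (autapomorphy; uninformative for grouping).
nectar spur (derived state 'present') is shared by Lineage A, Lineage L, and Lineage Y — a synapomorphy uniting that clade.
Only Lineage A, Lineage L, Lineage N, and Lineage Y show the derived state 'present' for lateral line, supporting them as a clade.
Only Lineage L and Lineage Y show the derived state 'present' for book lungs, supporting them as a clade.
Most parsimonious ingroup topology: (Lineage D,(Lineage N,((Lineage Y,Lineage L),Lineage A))).
Lineage D is sister to the clade containing all other ingroup taxa, so it is the earliest-diverging (most basal) ingroup lineage.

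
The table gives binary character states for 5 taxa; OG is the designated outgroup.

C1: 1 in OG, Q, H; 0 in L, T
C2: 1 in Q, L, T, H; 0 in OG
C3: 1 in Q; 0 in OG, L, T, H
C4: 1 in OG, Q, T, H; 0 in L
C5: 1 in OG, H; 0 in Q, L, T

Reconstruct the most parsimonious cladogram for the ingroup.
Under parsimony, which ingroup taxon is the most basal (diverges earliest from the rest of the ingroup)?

H

Character polarity is set by the outgroup: the derived state is whichever differs from the outgroup's state, so for C1, C4, C5 the derived state is '0', and for the remaining characters it is '1'.
Only L and T show the derived state '0' for C1, supporting them as a clade.
All ingroup taxa share the derived state '1' for C2; it defines the ingroup but does not resolve relationships within it.
C3: derived state '1' in Q only — an autapomorphy, so it tells us nothing about relationships among taxa.
C4: derived state '0' in L only — an autapomorphy, so it tells us nothing about relationships among taxa.
Only L, Q, and T show the derived state '0' for C5, supporting them as a clade.
Most parsimonious ingroup topology: ((Q,(L,T)),H).
H is sister to the clade containing all other ingroup taxa, so it is the earliest-diverging (most basal) ingroup lineage.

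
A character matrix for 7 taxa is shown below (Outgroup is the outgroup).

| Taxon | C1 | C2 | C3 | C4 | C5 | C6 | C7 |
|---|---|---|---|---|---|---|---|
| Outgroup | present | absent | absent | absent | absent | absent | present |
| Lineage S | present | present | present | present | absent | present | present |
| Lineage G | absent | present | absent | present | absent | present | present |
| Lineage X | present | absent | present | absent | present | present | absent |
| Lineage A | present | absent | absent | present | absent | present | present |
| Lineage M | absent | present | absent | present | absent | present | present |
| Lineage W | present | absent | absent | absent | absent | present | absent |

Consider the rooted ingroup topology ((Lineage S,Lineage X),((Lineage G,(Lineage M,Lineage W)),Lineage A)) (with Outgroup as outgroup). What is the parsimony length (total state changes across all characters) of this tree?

13

Map each character onto ((Lineage S,Lineage X),((Lineage G,(Lineage M,Lineage W)),Lineage A)) (rooted by Outgroup) and count the minimum state changes it requires (Fitch parsimony):
C1: 2; C2: 3; C3: 1; C4: 3; C5: 1; C6: 1; C7: 2.
Total tree length = 13.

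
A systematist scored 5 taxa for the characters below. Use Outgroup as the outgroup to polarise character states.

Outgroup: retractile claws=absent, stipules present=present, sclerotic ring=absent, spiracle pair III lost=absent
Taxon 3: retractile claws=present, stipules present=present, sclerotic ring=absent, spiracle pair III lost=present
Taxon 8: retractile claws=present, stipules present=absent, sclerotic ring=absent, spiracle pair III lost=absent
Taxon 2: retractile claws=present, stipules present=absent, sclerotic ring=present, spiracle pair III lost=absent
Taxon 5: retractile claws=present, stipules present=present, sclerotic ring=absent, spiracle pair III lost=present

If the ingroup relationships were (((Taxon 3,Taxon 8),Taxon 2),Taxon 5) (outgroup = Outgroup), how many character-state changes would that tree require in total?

Map each character onto (((Taxon 3,Taxon 8),Taxon 2),Taxon 5) (rooted by Outgroup) and count the minimum state changes it requires (Fitch parsimony):
retractile claws: 1; stipules present: 2; sclerotic ring: 1; spiracle pair III lost: 2.
Total tree length = 6.

6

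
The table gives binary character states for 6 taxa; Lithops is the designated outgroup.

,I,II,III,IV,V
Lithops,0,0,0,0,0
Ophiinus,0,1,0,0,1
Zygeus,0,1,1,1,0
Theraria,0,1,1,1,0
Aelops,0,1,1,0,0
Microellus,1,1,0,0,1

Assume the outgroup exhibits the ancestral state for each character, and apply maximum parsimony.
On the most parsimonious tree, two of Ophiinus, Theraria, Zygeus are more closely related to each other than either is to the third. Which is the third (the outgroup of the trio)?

Ophiinus

The outgroup has state '0' for every character, so '1' is the derived state throughout.
I (derived state '1') is unique to Microellus (autapomorphy; uninformative for grouping).
All ingroup taxa share the derived state '1' for II; it defines the ingroup but does not resolve relationships within it.
III: derived state '1' in Aelops, Theraria, and Zygeus only — synapomorphy for {Aelops, Theraria, Zygeus}.
Only Theraria and Zygeus show the derived state '1' for IV, supporting them as a clade.
Only Microellus and Ophiinus show the derived state '1' for V, supporting them as a clade.
Most parsimonious ingroup topology: ((Ophiinus,Microellus),((Zygeus,Theraria),Aelops)).
Theraria and Zygeus share a more recent common ancestor with each other than either does with Ophiinus, so Ophiinus is the least closely related of the three.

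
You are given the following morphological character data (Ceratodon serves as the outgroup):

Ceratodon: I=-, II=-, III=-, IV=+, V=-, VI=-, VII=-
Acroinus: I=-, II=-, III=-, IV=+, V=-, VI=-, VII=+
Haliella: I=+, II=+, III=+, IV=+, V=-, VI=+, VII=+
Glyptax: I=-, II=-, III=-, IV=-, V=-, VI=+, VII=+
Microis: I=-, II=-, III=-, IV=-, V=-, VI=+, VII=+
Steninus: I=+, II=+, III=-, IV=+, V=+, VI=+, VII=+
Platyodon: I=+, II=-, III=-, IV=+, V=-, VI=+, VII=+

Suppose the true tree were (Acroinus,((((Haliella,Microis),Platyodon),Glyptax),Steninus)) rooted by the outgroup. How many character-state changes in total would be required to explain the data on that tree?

11

Map each character onto (Acroinus,((((Haliella,Microis),Platyodon),Glyptax),Steninus)) (rooted by Ceratodon) and count the minimum state changes it requires (Fitch parsimony):
I: 3; II: 2; III: 1; IV: 2; V: 1; VI: 1; VII: 1.
Total tree length = 11.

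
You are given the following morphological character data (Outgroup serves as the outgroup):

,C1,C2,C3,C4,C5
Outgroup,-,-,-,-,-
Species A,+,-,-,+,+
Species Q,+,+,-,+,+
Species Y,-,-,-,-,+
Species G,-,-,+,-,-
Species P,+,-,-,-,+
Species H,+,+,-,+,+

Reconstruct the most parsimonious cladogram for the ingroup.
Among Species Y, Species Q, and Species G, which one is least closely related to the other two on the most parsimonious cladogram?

The outgroup has state '-' for every character, so '+' is the derived state throughout.
C1: derived state '+' in Species A, Species H, Species P, and Species Q only — synapomorphy for {Species A, Species H, Species P, Species Q}.
C2: derived state '+' in Species H and Species Q only — synapomorphy for {Species H, Species Q}.
C3 (derived state '+') is unique to Species G (autapomorphy; uninformative for grouping).
C4 (derived state '+') is shared by Species A, Species H, and Species Q — a synapomorphy uniting that clade.
C5 (derived state '+') is shared by Species A, Species H, Species P, Species Q, and Species Y — a synapomorphy uniting that clade.
Most parsimonious ingroup topology: ((((Species A,(Species Q,Species H)),Species P),Species Y),Species G).
Species Y and Species Q share a more recent common ancestor with each other than either does with Species G, so Species G is the least closely related of the three.

Species G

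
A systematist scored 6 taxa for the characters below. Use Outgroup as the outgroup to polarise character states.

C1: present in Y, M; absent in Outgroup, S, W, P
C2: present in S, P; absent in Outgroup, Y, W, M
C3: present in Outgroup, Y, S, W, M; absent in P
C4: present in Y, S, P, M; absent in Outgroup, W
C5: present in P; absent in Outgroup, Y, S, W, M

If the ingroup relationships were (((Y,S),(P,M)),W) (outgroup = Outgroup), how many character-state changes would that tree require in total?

7

Map each character onto (((Y,S),(P,M)),W) (rooted by Outgroup) and count the minimum state changes it requires (Fitch parsimony):
C1: 2; C2: 2; C3: 1; C4: 1; C5: 1.
Total tree length = 7.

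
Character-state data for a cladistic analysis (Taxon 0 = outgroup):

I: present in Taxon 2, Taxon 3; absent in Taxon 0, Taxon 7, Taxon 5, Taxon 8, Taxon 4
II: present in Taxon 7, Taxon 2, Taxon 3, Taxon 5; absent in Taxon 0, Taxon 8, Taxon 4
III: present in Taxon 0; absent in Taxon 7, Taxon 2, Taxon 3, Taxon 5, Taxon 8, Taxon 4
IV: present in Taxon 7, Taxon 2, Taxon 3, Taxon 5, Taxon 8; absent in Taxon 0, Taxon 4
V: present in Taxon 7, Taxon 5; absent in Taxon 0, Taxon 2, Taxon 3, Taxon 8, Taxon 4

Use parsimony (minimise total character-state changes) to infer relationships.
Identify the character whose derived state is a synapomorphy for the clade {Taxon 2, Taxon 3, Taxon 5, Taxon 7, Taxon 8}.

IV

Character polarity is set by the outgroup: the derived state is whichever differs from the outgroup's state, so for III the derived state is 'absent', and for the remaining characters it is 'present'.
Only Taxon 2 and Taxon 3 show the derived state 'present' for I, supporting them as a clade.
Only Taxon 2, Taxon 3, Taxon 5, and Taxon 7 show the derived state 'present' for II, supporting them as a clade.
III (derived state 'absent') is shared by all ingroup taxa — unites the whole ingroup.
IV: derived state 'present' in Taxon 2, Taxon 3, Taxon 5, Taxon 7, and Taxon 8 only — synapomorphy for {Taxon 2, Taxon 3, Taxon 5, Taxon 7, Taxon 8}.
V (derived state 'present') is shared by Taxon 5 and Taxon 7 — a synapomorphy uniting that clade.
Most parsimonious ingroup topology: ((((Taxon 7,Taxon 5),(Taxon 2,Taxon 3)),Taxon 8),Taxon 4).
The clade {Taxon 2, Taxon 3, Taxon 5, Taxon 7, Taxon 8} is supported by IV: its derived state 'present' occurs in exactly those taxa and in no other taxon (including the outgroup).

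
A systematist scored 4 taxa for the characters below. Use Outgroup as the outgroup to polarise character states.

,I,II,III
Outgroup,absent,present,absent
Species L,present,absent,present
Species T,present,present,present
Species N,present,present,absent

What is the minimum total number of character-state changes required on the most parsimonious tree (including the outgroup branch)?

Character polarity is set by the outgroup: the derived state is whichever differs from the outgroup's state, so for II the derived state is 'absent', and for the remaining characters it is 'present'.
All ingroup taxa share the derived state 'present' for I; it defines the ingroup but does not resolve relationships within it.
II: derived state 'absent' in Species L only — an autapomorphy, so it tells us nothing about relationships among taxa.
III (derived state 'present') is shared by Species L and Species T — a synapomorphy uniting that clade.
Most parsimonious ingroup topology: ((Species L,Species T),Species N).
Changes per character on this tree: I: 1; II: 1; III: 1.
Total = 3.

3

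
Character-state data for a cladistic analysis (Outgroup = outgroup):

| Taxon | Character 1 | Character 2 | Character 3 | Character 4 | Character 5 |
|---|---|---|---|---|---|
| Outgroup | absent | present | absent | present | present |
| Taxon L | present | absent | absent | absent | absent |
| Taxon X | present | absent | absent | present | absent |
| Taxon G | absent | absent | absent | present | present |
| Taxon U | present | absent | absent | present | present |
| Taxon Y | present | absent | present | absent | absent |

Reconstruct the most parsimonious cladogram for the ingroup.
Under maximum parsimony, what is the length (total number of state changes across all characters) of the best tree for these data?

5

Character polarity is set by the outgroup: the derived state is whichever differs from the outgroup's state, so for Character 2, Character 4, Character 5 the derived state is 'absent', and for the remaining characters it is 'present'.
Character 1: derived state 'present' in Taxon L, Taxon U, Taxon X, and Taxon Y only — synapomorphy for {Taxon L, Taxon U, Taxon X, Taxon Y}.
Character 2 (derived state 'absent') is shared by all ingroup taxa — unites the whole ingroup.
Character 3 (derived state 'present') is unique to Taxon Y (autapomorphy; uninformative for grouping).
Character 4 (derived state 'absent') is shared by Taxon L and Taxon Y — a synapomorphy uniting that clade.
Character 5: derived state 'absent' in Taxon L, Taxon X, and Taxon Y only — synapomorphy for {Taxon L, Taxon X, Taxon Y}.
Most parsimonious ingroup topology: ((((Taxon L,Taxon Y),Taxon X),Taxon U),Taxon G).
Changes per character on this tree: Character 1: 1; Character 2: 1; Character 3: 1; Character 4: 1; Character 5: 1.
Total = 5.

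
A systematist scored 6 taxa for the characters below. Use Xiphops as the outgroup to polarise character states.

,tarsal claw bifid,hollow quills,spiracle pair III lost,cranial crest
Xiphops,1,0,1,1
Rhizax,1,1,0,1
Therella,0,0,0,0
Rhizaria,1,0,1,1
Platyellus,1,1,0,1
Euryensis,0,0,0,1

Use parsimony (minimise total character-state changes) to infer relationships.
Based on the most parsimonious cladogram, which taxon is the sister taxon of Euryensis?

Therella

Character polarity is set by the outgroup: the derived state is whichever differs from the outgroup's state, so for tarsal claw bifid, spiracle pair III lost, cranial crest the derived state is '0', and for the remaining characters it is '1'.
Only Euryensis and Therella show the derived state '0' for tarsal claw bifid, supporting them as a clade.
hollow quills: derived state '1' in Platyellus and Rhizax only — synapomorphy for {Platyellus, Rhizax}.
spiracle pair III lost: derived state '0' in Euryensis, Platyellus, Rhizax, and Therella only — synapomorphy for {Euryensis, Platyellus, Rhizax, Therella}.
cranial crest (derived state '0') is unique to Therella (autapomorphy; uninformative for grouping).
Most parsimonious ingroup topology: (((Rhizax,Platyellus),(Therella,Euryensis)),Rhizaria).
Euryensis and Therella form a cherry on this tree, so they are sister taxa.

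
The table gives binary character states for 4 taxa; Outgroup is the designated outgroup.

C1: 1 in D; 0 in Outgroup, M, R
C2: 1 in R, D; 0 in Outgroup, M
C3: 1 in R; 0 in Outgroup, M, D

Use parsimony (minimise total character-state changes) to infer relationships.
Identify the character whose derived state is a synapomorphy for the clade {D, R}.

C2

The outgroup has state '0' for every character, so '1' is the derived state throughout.
C1: derived state '1' in D only — an autapomorphy, so it tells us nothing about relationships among taxa.
Only D and R show the derived state '1' for C2, supporting them as a clade.
C3 (derived state '1') is unique to R (autapomorphy; uninformative for grouping).
Most parsimonious ingroup topology: (M,(R,D)).
The clade {D, R} is supported by C2: its derived state '1' occurs in exactly those taxa and in no other taxon (including the outgroup).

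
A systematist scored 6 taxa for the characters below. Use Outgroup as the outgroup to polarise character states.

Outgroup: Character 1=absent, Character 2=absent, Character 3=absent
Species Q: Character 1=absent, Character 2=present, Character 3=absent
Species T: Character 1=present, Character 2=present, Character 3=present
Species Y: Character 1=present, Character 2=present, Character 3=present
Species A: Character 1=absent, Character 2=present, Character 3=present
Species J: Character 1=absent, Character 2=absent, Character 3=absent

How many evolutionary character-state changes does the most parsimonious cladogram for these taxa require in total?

3

The outgroup has state 'absent' for every character, so 'present' is the derived state throughout.
Character 1: derived state 'present' in Species T and Species Y only — synapomorphy for {Species T, Species Y}.
Character 2: derived state 'present' in Species A, Species Q, Species T, and Species Y only — synapomorphy for {Species A, Species Q, Species T, Species Y}.
Character 3 (derived state 'present') is shared by Species A, Species T, and Species Y — a synapomorphy uniting that clade.
Most parsimonious ingroup topology: ((Species Q,((Species T,Species Y),Species A)),Species J).
Changes per character on this tree: Character 1: 1; Character 2: 1; Character 3: 1.
Total = 3.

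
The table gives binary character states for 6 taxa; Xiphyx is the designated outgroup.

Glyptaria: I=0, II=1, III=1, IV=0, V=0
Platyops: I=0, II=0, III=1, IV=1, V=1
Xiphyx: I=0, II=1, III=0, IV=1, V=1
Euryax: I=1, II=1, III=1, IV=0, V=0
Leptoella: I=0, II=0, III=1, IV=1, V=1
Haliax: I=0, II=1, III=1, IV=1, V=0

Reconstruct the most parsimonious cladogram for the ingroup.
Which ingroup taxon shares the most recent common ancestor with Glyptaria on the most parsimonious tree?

Euryax

Character polarity is set by the outgroup: the derived state is whichever differs from the outgroup's state, so for II, IV, V the derived state is '0', and for the remaining characters it is '1'.
I (derived state '1') is unique to Euryax (autapomorphy; uninformative for grouping).
II (derived state '0') is shared by Leptoella and Platyops — a synapomorphy uniting that clade.
III (derived state '1') is shared by all ingroup taxa — unites the whole ingroup.
Only Euryax and Glyptaria show the derived state '0' for IV, supporting them as a clade.
V (derived state '0') is shared by Euryax, Glyptaria, and Haliax — a synapomorphy uniting that clade.
Most parsimonious ingroup topology: ((Leptoella,Platyops),((Glyptaria,Euryax),Haliax)).
Glyptaria and Euryax form a cherry on this tree, so they are sister taxa.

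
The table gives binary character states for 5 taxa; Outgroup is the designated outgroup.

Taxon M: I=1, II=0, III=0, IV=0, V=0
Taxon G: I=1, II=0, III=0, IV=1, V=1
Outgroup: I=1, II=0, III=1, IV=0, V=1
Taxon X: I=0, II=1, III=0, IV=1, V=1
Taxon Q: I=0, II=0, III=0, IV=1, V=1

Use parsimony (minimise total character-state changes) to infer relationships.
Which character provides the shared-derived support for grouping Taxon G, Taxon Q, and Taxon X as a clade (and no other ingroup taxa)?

IV

Character polarity is set by the outgroup: the derived state is whichever differs from the outgroup's state, so for I, III, V the derived state is '0', and for the remaining characters it is '1'.
I: derived state '0' in Taxon Q and Taxon X only — synapomorphy for {Taxon Q, Taxon X}.
II (derived state '1') is unique to Taxon X (autapomorphy; uninformative for grouping).
All ingroup taxa share the derived state '0' for III; it defines the ingroup but does not resolve relationships within it.
IV: derived state '1' in Taxon G, Taxon Q, and Taxon X only — synapomorphy for {Taxon G, Taxon Q, Taxon X}.
V: derived state '0' in Taxon M only — an autapomorphy, so it tells us nothing about relationships among taxa.
Most parsimonious ingroup topology: ((Taxon G,(Taxon X,Taxon Q)),Taxon M).
The clade {Taxon G, Taxon Q, Taxon X} is supported by IV: its derived state '1' occurs in exactly those taxa and in no other taxon (including the outgroup).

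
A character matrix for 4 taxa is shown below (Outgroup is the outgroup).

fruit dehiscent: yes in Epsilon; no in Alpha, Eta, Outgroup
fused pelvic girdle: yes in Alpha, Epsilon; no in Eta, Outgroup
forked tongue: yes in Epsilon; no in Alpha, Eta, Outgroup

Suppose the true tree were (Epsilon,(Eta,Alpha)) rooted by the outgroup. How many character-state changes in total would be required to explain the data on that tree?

4

Map each character onto (Epsilon,(Eta,Alpha)) (rooted by Outgroup) and count the minimum state changes it requires (Fitch parsimony):
fruit dehiscent: 1; fused pelvic girdle: 2; forked tongue: 1.
Total tree length = 4.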